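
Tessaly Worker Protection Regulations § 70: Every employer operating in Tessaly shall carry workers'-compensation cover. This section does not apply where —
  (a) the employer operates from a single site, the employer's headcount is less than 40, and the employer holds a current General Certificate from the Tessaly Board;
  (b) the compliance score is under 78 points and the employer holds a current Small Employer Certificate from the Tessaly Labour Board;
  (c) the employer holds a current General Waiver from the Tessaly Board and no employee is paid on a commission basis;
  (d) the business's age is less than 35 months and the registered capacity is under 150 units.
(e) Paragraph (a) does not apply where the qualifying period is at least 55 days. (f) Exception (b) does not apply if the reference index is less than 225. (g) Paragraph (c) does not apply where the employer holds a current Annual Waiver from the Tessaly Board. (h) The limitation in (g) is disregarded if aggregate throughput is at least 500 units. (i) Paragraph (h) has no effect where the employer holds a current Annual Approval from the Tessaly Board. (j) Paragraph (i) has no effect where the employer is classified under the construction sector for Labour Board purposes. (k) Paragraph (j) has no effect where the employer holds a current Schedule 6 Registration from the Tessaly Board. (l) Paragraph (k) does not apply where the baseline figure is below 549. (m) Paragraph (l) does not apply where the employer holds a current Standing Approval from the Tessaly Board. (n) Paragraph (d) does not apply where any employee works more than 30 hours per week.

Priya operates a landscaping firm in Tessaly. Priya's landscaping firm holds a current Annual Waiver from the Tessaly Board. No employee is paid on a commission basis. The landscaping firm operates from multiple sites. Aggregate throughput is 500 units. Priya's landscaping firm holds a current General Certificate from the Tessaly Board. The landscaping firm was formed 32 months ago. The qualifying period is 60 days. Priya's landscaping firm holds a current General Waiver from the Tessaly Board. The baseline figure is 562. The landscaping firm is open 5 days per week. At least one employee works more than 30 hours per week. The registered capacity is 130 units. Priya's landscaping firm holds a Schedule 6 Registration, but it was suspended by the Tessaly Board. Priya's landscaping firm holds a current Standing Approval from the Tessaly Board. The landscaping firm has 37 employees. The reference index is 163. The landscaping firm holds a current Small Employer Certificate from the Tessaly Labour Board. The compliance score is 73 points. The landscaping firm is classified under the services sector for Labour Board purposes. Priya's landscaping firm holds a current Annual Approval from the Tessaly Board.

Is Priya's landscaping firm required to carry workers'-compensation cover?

Exception (a) requires that the employer operates from a single site; but the employer operates from multiple sites, so (a) is unavailable.
Exception (b): the compliance score is 73 points, under the 78 points limit; a current Small Employer Certificate is held — every condition holds. Turning to paragraph (f): (f) is engaged — the reference index is 163, less than the 225 limit. Exception (b) does not apply.
Exception (c): a current General Waiver is held; no employee is paid on commission — every condition holds. But: (g) applies — a current Annual Waiver is held. (h) is triggered (aggregate throughput is 500 units, meeting the 500 units threshold), but is overridden by (i): (i) is engaged — a current Annual Approval is held. (j) is not engaged (the landscaping firm is classified under the services sector), so (i) stands. (c) is therefore removed.
All of (d)'s requirements are met (the business's age is 32 months, less than the 35 months limit; the registered capacity is 130 units, under the 150 units limit). Turning to paragraph (n): (n) operates — at least one employee exceeds 30 hours/week. Exception (d) does not apply.
None of the exceptions is available; § 70 applies in full.

Yes — Priya's landscaping firm must carry workers'-compensation cover.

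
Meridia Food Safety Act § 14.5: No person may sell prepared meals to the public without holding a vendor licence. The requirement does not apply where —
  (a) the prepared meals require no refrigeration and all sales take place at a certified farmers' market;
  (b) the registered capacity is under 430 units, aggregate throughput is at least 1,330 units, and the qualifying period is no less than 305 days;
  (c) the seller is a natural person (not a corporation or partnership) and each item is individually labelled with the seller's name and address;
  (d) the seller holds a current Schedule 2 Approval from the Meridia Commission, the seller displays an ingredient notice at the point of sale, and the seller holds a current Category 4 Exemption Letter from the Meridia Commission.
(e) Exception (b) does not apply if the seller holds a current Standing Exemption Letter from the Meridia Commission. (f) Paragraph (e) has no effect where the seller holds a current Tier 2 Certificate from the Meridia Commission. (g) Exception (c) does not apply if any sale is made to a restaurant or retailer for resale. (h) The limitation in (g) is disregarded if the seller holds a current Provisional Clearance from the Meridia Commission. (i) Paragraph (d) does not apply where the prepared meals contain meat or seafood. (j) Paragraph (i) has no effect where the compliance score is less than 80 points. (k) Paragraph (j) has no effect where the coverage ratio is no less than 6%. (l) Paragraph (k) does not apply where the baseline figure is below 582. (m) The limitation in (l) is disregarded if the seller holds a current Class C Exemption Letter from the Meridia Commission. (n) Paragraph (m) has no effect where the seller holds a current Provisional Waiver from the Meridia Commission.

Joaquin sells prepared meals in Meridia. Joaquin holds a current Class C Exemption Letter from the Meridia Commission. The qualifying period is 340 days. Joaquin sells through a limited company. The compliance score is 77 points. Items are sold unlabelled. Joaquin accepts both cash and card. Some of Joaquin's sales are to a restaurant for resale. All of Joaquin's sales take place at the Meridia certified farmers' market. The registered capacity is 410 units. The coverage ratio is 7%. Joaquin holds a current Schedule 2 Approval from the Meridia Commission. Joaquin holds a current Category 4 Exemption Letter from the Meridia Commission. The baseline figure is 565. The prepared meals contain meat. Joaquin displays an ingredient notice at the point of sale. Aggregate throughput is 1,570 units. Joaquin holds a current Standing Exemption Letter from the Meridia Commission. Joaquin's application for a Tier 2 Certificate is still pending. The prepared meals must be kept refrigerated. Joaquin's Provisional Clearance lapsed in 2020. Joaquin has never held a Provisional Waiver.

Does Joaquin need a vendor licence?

Exception (a) fails — the prepared meals require refrigeration.
Exception (b)'s conditions are all satisfied: the registered capacity is 410 units, under the 430 units limit; aggregate throughput is 1,570 units, meeting the 1,330 units threshold; the qualifying period is 340 days, meeting the 305 days threshold. However, paragraphs (e)–(f) must be considered: (e) operates against (b): a current Standing Exemption Letter is held. (f), which would lift (e), is not triggered — the Tier 2 Certificate is not current. So (b) is unavailable.
Exception (c) requires that the seller is a natural person (not a corporation or partnership); but the seller operates through a limited company, so (c) is unavailable.
Exception (d)'s conditions are all satisfied: a current Schedule 2 Approval is held; an ingredient notice is displayed; a current Category 4 Exemption Letter is held. But: (i) operates against (d): the prepared meals contain meat. (j) is engaged (the compliance score is 77 points, less than the 80 points limit), but is itself disapplied by (k): (k) operates against (j): the coverage ratio is 7%, meeting the 6% threshold. (l) would limit (k) — the baseline figure is 565, below the 582 limit — but (m) sets (l) aside: (m) operates — a current Class C Exemption Letter is held. (n) does not operate here (the Provisional Waiver is not current), so (m) stands. So (d) is unavailable.
None of the exceptions is available; § 14.5 applies in full.

Yes — Joaquin must hold a vendor licence.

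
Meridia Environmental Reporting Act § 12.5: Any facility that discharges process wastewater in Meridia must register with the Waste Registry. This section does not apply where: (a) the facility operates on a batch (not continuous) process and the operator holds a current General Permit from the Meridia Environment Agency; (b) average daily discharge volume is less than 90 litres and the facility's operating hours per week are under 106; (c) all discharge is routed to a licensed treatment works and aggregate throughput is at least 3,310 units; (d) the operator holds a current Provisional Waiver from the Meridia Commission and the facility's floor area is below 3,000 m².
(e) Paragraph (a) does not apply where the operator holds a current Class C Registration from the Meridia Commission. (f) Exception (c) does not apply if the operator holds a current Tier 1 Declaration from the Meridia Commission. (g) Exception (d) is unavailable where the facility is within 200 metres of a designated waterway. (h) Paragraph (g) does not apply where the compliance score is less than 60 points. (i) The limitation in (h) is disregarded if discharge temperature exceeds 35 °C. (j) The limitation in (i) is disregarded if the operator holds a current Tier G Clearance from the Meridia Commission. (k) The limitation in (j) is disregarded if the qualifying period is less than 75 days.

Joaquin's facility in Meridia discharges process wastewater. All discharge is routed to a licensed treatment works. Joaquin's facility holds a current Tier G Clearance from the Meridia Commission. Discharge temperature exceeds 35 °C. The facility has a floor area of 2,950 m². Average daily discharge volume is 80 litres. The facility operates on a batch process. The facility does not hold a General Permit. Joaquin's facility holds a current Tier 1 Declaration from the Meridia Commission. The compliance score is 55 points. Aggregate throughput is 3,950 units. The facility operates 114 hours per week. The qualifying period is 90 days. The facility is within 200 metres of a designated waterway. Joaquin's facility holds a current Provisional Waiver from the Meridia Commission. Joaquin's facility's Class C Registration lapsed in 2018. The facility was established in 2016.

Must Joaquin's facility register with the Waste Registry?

No — exception (d) applies; Joaquin's facility is not required to register with the Waste Registry.

Exception (a) does not apply: no General Permit is held.
Exception (b) requires that the facility's operating hours per week are under 106; but the facility's operating hours per week are 114, not under 106, so (b) is unavailable.
Exception (c): discharge is routed to a licensed treatment works; aggregate throughput is 3,950 units, meeting the 3,310 units threshold — every condition holds. Turning to paragraph (f): (f) is triggered — a current Tier 1 Declaration is held. Exception (c) does not apply.
Exception (d)'s conditions are all satisfied: a current Provisional Waiver is held; the facility's floor area is 2,950 m², below the 3,000 m² limit. Applying paragraphs (g)–(k): (g) is triggered (the facility is within 200 m of a designated waterway), but is overridden by (h): (h) operates against (g): the compliance score is 55 points, less than the 60 points limit. (i) would limit (h) — discharge temperature exceeds 35 °C — but (j) sets (i) aside: (j) operates against (i): a current Tier G Clearance is held. (k), which would lift (j), is not engaged — the qualifying period is 90 days, not less than 75 days. (d) remains available.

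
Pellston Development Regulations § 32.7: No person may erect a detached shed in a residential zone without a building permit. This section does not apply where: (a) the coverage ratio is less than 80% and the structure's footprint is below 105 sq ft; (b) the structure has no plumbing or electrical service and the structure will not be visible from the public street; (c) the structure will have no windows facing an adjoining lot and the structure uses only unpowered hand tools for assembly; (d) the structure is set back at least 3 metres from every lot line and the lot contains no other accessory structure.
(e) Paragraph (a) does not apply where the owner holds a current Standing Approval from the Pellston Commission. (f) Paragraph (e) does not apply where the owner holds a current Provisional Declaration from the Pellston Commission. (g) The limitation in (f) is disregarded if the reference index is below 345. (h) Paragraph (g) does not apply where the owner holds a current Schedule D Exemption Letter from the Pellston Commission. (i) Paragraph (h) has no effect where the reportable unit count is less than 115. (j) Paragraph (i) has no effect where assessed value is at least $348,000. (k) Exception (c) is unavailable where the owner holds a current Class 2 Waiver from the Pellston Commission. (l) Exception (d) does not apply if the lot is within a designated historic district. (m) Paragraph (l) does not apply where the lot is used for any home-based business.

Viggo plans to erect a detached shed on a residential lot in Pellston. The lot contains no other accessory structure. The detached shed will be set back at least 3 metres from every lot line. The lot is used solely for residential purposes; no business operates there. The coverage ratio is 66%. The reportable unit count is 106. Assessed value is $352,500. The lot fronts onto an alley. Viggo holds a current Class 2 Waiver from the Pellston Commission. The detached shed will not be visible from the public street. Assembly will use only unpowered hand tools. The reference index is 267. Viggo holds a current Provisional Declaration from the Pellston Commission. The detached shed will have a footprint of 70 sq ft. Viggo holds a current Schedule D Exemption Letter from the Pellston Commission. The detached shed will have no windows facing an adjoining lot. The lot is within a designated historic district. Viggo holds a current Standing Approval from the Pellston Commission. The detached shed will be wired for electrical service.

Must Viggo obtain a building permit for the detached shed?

All of (a)'s requirements are met (the coverage ratio is 66%, less than the 80% limit; the structure's footprint is 70 sq ft, below the 105 sq ft limit). Under paragraphs (e)–(j): (e) would limit (a) — a current Standing Approval is held — but (f) sets (e) aside: (f) is engaged — a current Provisional Declaration is held. (g) is engaged (the reference index is 267, below the 345 limit), but is overridden by (h): (h) operates against (g): a current Schedule D Exemption Letter is held. (i) would limit (h) — the reportable unit count is 106, less than the 115 limit — but (j) sets (i) aside: (j) is triggered — assessed value is $352,500, meeting the $348,000 threshold. (a) remains available.
Exception (b) does not apply: electrical service is planned.
Exception (c): no windows face an adjoining lot; assembly uses only hand tools — every condition holds. But applying paragraph (k): (k) applies — a current Class 2 Waiver is held. So (c) is unavailable.
All of (d)'s requirements are met (the setback is at least 3 m on every side; the lot has no other accessory structure). But applying paragraphs (l)–(m): (l) applies — the lot is in a historic district. (m), which would lift (l), is inapplicable — the lot is solely residential. Exception (d) does not apply.

No — exception (a) applies; Viggo does not need a building permit.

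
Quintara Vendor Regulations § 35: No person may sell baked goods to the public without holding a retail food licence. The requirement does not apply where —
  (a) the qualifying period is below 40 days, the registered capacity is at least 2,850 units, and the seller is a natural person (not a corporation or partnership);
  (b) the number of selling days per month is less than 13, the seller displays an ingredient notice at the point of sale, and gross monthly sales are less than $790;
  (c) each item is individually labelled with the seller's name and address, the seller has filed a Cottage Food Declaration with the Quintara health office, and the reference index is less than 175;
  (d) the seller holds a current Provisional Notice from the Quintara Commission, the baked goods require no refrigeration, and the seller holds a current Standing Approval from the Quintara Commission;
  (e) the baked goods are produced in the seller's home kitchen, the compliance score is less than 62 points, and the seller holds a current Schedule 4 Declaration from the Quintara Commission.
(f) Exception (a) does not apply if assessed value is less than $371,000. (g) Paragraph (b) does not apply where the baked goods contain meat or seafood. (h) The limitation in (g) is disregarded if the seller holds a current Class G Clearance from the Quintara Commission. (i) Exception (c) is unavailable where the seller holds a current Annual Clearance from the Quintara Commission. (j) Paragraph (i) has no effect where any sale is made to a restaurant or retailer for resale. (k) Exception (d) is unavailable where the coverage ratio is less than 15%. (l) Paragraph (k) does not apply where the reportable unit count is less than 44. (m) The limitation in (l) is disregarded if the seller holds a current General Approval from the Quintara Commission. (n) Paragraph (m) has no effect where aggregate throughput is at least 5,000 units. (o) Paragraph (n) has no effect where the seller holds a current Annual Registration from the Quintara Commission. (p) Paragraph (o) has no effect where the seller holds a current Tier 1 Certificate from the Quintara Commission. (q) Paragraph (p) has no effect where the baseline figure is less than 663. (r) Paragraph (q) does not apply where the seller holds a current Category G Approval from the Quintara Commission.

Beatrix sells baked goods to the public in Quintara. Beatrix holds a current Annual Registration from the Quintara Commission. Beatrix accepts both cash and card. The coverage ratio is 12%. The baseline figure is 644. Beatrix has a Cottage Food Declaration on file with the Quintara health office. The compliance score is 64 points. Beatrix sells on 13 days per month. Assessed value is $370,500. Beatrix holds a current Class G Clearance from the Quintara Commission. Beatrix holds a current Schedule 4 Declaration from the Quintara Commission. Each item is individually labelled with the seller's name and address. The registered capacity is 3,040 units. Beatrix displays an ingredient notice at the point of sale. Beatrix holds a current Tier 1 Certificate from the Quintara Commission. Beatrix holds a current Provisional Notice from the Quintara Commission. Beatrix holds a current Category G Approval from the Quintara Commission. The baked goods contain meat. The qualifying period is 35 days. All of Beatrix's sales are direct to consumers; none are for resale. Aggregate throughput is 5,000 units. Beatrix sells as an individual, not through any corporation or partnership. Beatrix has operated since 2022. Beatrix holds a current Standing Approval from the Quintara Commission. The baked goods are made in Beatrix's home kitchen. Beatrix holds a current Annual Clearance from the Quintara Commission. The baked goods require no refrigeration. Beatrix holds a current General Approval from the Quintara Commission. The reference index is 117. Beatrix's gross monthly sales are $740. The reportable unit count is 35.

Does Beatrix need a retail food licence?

Exception (a)'s conditions are all satisfied: the qualifying period is 35 days, below the 40 days limit; the registered capacity is 3,040 units, meeting the 2,850 units threshold; the seller is a natural person. But applying paragraph (f): (f) operates against (a): assessed value is $370,500, less than the $371,000 limit. So (a) is unavailable.
Exception (b) requires that the number of selling days per month is less than 13; but the number of selling days per month is 13, not less than 13, so (b) is unavailable.
Exception (c): items are individually labelled; a Cottage Food Declaration is on file; the reference index is 117, less than the 175 limit — every condition holds. However, paragraphs (i)–(j) must be considered: (i) operates — a current Annual Clearance is held. (j), which would lift (i), is inapplicable — no sales are for resale. (c) is therefore removed.
All of (d)'s requirements are met (a current Provisional Notice is held; the baked goods are shelf-stable; a current Standing Approval is held). Under paragraphs (k)–(r): (k) would limit (d) — the coverage ratio is 12%, less than the 15% limit — but (l) sets (k) aside: (l) operates against (k): the reportable unit count is 35, less than the 44 limit. (m) would limit (l) — a current General Approval is held — but (n) sets (m) aside: (n) is triggered — aggregate throughput is 5,000 units, meeting the 5,000 units threshold. (o) would limit (n) — a current Annual Registration is held — but (p) sets (o) aside: (p) operates against (o): a current Tier 1 Certificate is held. (q) is triggered (the baseline figure is 644, less than the 663 limit), but yields to (r): (r) operates against (q): a current Category G Approval is held. So (d) applies.
Exception (e) does not apply: the compliance score is 64 points, not less than 62 points.

No — exception (d) applies; Beatrix is not required to hold a retail food licence.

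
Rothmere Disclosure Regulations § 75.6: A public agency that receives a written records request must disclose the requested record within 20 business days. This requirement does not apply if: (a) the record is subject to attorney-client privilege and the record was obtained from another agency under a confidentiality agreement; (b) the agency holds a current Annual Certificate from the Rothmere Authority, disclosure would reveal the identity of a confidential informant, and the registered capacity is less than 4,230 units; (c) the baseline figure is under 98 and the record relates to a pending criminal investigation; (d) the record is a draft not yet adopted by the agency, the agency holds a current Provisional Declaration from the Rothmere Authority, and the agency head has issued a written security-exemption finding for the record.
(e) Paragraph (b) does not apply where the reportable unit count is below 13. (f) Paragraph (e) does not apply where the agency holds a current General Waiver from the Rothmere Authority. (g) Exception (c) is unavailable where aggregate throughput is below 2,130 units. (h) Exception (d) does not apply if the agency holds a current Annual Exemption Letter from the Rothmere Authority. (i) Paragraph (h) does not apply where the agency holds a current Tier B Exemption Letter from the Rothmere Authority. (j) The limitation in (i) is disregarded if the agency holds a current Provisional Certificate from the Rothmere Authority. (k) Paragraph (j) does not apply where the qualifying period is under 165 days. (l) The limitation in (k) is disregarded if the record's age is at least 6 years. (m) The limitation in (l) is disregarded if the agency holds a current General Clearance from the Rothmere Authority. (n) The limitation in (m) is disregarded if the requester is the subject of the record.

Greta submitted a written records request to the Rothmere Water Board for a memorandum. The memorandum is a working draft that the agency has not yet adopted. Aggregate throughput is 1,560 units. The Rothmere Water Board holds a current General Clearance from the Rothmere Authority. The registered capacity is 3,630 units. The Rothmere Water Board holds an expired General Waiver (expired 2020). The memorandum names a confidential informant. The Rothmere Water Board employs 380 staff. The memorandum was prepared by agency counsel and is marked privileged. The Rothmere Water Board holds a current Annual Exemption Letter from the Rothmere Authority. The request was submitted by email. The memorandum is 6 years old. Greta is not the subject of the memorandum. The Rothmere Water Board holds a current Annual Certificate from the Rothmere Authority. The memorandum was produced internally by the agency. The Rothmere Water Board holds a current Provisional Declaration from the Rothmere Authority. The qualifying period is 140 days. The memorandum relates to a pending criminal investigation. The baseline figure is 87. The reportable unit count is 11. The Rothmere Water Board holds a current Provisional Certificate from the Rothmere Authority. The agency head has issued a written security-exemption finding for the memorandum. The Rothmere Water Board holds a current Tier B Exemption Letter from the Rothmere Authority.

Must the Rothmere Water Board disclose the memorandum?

Exception (a) fails — the memorandum was produced internally.
Exception (b): a current Annual Certificate is held; the memorandum names a confidential informant; the registered capacity is 3,630 units, less than the 4,230 units limit — every condition holds. But: (e) operates against (b): the reportable unit count is 11, below the 13 limit. (f), which would lift (e), is not engaged — there is no General Waiver in force. (b) is therefore removed.
Exception (c)'s conditions are all satisfied: the baseline figure is 87, under the 98 limit; the memorandum relates to a pending investigation. However, paragraph (g) must be considered: (g) is engaged — aggregate throughput is 1,560 units, below the 2,130 units limit. So (c) is unavailable.
Exception (d): the memorandum is an unadopted draft; a current Provisional Declaration is held; a written security-exemption finding has been issued — every condition holds. Applying paragraphs (h)–(n): (h) is engaged (a current Annual Exemption Letter is held), but is overridden by (i): (i) applies — a current Tier B Exemption Letter is held. (j) would limit (i) — a current Provisional Certificate is held — but (k) sets (j) aside: (k) is triggered — the qualifying period is 140 days, under the 165 days limit. (l) would limit (k) — the record's age is 6 years, meeting the 6 years threshold — but (m) sets (l) aside: (m) operates against (l): a current General Clearance is held. (n), which would lift (m), is not engaged — Greta is not the subject of the memorandum. Exception (d) stands.

No — exception (d) applies; the Rothmere Water Board is not required to disclose the memorandum.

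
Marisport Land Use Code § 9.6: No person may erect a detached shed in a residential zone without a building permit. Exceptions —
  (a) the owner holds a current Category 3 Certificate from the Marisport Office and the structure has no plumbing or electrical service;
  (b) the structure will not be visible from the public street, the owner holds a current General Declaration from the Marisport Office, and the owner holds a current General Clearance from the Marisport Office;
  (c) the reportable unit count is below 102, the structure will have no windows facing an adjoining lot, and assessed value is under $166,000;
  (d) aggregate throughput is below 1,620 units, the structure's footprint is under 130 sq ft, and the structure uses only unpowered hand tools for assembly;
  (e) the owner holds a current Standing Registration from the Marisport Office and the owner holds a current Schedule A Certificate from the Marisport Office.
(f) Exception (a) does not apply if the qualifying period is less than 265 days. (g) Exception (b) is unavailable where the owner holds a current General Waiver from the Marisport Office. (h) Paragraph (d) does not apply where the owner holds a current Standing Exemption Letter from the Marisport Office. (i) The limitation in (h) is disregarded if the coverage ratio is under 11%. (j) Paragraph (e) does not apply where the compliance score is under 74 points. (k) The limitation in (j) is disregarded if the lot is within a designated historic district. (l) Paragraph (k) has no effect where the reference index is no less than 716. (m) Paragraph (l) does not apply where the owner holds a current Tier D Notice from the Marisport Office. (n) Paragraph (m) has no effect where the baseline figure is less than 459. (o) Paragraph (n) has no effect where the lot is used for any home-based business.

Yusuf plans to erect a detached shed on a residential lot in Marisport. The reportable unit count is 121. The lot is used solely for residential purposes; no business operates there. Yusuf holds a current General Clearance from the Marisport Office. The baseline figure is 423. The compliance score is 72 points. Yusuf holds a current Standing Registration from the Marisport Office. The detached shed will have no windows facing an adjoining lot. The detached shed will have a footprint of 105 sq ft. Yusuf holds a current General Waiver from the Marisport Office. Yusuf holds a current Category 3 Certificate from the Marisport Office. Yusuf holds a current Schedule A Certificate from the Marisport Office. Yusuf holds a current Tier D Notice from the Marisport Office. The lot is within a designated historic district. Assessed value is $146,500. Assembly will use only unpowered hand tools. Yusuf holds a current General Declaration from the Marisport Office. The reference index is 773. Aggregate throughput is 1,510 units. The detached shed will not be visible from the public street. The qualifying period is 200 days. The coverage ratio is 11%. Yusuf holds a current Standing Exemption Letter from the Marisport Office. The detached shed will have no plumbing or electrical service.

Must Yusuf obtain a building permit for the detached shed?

Exception (a): a current Category 3 Certificate is held; there is no plumbing or electrical service — every condition holds. But: (f) operates against (a): the qualifying period is 200 days, less than the 265 days limit. So (a) is unavailable.
All of (b)'s requirements are met (the structure will not be visible from the street; a current General Declaration is held; a current General Clearance is held). However, paragraph (g) must be considered: (g) applies — a current General Waiver is held. Exception (b) does not apply.
Exception (c) does not apply: the reportable unit count is 121, not below 102.
Exception (d): aggregate throughput is 1,510 units, below the 1,620 units limit; the structure's footprint is 105 sq ft, under the 130 sq ft limit; assembly uses only hand tools — every condition holds. Turning to paragraphs (h)–(i): (h) operates against (d): a current Standing Exemption Letter is held. (i), which would lift (h), is inapplicable — the coverage ratio is 11%, not under 11%. So (d) is unavailable.
Exception (e) is satisfied on its face — a current Standing Registration is held; a current Schedule A Certificate is held. Turning to paragraphs (j)–(o): (j) operates against (e): the compliance score is 72 points, under the 74 points limit. (k) is engaged (the lot is in a historic district), but yields to (l): (l) operates against (k): the reference index is 773, meeting the 716 threshold. (m) would limit (l) — a current Tier D Notice is held — but (n) sets (m) aside: (n) operates against (m): the baseline figure is 423, less than the 459 limit. (o) is not engaged (the lot is solely residential), so (n) stands. (e) is therefore removed.
No exception applies. The general rule governs.

Yes — Yusuf must obtain a building permit.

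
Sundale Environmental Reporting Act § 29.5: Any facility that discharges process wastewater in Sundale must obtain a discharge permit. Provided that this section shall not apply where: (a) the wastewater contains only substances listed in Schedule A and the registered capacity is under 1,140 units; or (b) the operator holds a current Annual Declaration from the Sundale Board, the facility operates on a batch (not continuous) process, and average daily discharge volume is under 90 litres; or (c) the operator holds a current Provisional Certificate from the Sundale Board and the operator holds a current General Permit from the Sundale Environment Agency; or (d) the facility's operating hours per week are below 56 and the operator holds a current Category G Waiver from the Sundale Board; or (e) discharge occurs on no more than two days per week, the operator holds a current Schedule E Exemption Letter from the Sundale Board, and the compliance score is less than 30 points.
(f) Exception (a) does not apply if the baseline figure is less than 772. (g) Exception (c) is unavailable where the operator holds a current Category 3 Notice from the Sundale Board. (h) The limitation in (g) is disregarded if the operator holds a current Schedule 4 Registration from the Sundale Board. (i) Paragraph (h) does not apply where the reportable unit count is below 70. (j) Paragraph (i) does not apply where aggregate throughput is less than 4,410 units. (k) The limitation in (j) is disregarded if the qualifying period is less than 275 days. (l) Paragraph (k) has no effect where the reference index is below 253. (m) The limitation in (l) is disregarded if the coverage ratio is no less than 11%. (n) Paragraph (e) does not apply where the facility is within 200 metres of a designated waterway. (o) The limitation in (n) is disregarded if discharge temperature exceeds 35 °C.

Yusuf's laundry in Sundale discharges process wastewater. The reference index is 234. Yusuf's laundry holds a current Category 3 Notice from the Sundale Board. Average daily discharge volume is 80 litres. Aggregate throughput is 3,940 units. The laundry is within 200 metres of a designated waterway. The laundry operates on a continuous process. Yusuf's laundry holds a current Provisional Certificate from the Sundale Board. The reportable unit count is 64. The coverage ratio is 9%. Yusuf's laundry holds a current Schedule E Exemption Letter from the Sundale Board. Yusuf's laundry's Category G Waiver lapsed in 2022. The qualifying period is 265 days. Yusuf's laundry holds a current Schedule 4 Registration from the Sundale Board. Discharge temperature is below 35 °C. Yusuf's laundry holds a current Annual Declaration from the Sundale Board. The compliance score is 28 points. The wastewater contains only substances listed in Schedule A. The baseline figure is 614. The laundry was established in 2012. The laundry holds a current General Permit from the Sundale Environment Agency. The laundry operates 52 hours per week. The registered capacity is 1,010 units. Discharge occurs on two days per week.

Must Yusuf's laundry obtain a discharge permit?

Exception (a)'s conditions are all satisfied: the wastewater is Schedule-A-only; the registered capacity is 1,010 units, under the 1,140 units limit. But applying paragraph (f): (f) operates against (a): the baseline figure is 614, less than the 772 limit. So (a) is unavailable.
Exception (b) does not apply: the facility operates on a continuous process.
Exception (c) is satisfied on its face — a current Provisional Certificate is held; a current General Permit is held. Applying paragraphs (g)–(m): (g) would limit (c) — a current Category 3 Notice is held — but (h) sets (g) aside: (h) is triggered — a current Schedule 4 Registration is held. (i) would limit (h) — the reportable unit count is 64, below the 70 limit — but (j) sets (i) aside: (j) applies — aggregate throughput is 3,940 units, less than the 4,410 units limit. (k) would limit (j) — the qualifying period is 265 days, less than the 275 days limit — but (l) sets (k) aside: (l) operates against (k): the reference index is 234, below the 253 limit. (m), which would lift (l), is not triggered — the coverage ratio is 9%, short of 11%. So (c) applies.
Exception (d) does not apply: the Category G Waiver is not current.
Exception (e)'s conditions are all satisfied: discharge occurs on no more than two days per week; a current Schedule E Exemption Letter is held; the compliance score is 28 points, less than the 30 points limit. Turning to paragraphs (n)–(o): (n) operates against (e): the laundry is within 200 m of a designated waterway. (o), which would lift (n), does not operate here — discharge temperature is below 35 °C. Exception (e) does not apply.

No — exception (c) applies; Yusuf's laundry is not required to obtain a discharge permit.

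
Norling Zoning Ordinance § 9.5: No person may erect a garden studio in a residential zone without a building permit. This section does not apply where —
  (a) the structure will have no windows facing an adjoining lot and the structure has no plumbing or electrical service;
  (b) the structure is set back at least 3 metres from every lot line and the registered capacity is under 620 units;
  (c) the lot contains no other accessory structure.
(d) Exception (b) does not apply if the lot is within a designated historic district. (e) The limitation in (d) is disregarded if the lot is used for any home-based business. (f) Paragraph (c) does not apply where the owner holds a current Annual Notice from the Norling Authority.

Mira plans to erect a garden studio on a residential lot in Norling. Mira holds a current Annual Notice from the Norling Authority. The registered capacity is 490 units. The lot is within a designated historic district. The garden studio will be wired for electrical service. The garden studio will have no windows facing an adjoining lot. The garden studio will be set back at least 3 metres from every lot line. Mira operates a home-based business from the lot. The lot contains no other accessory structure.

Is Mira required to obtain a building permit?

No — exception (b) applies; Mira does not need a building permit.

Exception (a) does not apply: electrical service is planned.
Exception (b) is satisfied on its face — the setback is at least 3 m on every side; the registered capacity is 490 units, under the 620 units limit. Under paragraphs (d)–(e): (d) would limit (b) — the lot is in a historic district — but (e) sets (d) aside: (e) applies — a home-based business operates on the lot. So (b) applies.
All of (c)'s requirements are met (the lot has no other accessory structure). Turning to paragraph (f): (f) operates — a current Annual Notice is held. So (c) is unavailable.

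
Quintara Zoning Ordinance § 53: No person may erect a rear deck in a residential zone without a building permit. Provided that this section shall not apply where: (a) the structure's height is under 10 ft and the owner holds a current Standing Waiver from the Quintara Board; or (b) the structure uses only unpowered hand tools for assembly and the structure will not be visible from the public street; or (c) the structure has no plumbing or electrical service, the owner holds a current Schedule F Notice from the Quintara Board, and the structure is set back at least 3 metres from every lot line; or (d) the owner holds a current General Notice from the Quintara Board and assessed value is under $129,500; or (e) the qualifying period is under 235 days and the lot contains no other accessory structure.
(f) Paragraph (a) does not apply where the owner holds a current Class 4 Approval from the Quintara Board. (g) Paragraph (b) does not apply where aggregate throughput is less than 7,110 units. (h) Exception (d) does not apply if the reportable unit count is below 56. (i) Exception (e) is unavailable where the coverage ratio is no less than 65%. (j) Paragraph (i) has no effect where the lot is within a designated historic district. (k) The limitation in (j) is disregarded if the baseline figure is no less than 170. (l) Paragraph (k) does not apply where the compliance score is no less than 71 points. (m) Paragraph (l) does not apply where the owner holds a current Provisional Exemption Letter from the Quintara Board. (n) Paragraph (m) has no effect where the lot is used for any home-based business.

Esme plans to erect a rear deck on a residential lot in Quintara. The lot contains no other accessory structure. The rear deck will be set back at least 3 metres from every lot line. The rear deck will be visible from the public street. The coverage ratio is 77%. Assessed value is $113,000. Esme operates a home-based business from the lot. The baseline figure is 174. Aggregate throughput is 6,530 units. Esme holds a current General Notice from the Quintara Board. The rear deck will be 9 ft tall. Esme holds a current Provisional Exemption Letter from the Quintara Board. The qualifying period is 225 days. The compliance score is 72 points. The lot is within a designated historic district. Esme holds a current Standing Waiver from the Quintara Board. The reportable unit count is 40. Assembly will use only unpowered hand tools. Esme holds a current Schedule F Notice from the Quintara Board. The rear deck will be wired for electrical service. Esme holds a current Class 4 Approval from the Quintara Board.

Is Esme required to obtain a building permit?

All of (a)'s requirements are met (the structure's height is 9 ft, under the 10 ft limit; a current Standing Waiver is held). But: (f) operates against (a): a current Class 4 Approval is held. (a) is therefore removed.
Exception (b) does not apply: the structure will be visible from the street.
Exception (c) does not apply: electrical service is planned.
Exception (d) is satisfied on its face — a current General Notice is held; assessed value is $113,000, under the $129,500 limit. But applying paragraph (h): (h) applies — the reportable unit count is 40, below the 56 limit. So (d) is unavailable.
Exception (e) is satisfied on its face — the qualifying period is 225 days, under the 235 days limit; the lot has no other accessory structure. As to paragraphs (i)–(n): (i) would limit (e) — the coverage ratio is 77%, meeting the 65% threshold — but (j) sets (i) aside: (j) operates against (i): the lot is in a historic district. (k) is engaged (the baseline figure is 174, meeting the 170 threshold), but is itself disapplied by (l): (l) operates against (k): the compliance score is 72 points, meeting the 71 points threshold. (m) would limit (l) — a current Provisional Exemption Letter is held — but (n) sets (m) aside: (n) applies — a home-based business operates on the lot. (e) remains available.

No — exception (e) applies; Esme does not need a building permit.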